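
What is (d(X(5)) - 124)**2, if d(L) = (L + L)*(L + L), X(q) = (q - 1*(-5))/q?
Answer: 11664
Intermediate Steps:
X(q) = (5 + q)/q (X(q) = (q + 5)/q = (5 + q)/q)
d(L) = 4*L**2 (d(L) = (2*L)*(2*L) = 4*L**2)
(d(X(5)) - 124)**2 = (4*((5 + 5)/5)**2 - 124)**2 = (4*((1/5)*10)**2 - 124)**2 = (4*2**2 - 124)**2 = (4*4 - 124)**2 = (16 - 124)**2 = (-108)**2 = 11664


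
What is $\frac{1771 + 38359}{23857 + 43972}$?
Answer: $\frac{40130}{67829} \approx 0.59163$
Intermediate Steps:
$\frac{1771 + 38359}{23857 + 43972} = \frac{40130}{67829}$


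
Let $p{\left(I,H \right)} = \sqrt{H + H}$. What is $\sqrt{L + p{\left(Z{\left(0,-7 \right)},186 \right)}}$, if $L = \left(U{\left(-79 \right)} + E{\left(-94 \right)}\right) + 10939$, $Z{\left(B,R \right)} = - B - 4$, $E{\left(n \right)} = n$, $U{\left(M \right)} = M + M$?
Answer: $\sqrt{10687 + 2 \sqrt{93}} \approx 103.47$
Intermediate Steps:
$U{\left(M \right)} = 2 M$
$Z{\left(B,R \right)} = -4 - B$
$p{\left(I,H \right)} = \sqrt{2} \sqrt{H}$ ($p{\left(I,H \right)} = \sqrt{2 H} = \sqrt{2} \sqrt{H}$)
$L = 10687$ ($L = \left(2 \left(-79\right) - 94\right) + 10939 = \left(-158 - 94\right) + 10939 = -252 + 10939 = 10687$)
$\sqrt{L + p{\left(Z{\left(0,-7 \right)},186 \right)}} = \sqrt{10687 + \sqrt{2} \sqrt{186}} = \sqrt{10687 + 2 \sqrt{93}}$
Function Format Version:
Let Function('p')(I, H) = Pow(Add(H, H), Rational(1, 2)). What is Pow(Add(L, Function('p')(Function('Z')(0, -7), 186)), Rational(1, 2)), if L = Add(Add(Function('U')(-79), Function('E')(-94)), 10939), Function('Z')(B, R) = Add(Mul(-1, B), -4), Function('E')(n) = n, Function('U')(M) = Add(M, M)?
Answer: Pow(Add(10687, Mul(2, Pow(93, Rational(1, 2)))), Rational(1, 2)) ≈ 103.47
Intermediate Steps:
Function('U')(M) = Mul(2, M)
Function('Z')(B, R) = Add(-4, Mul(-1, B))
Function('p')(I, H) = Mul(Pow(2, Rational(1, 2)), Pow(H, Rational(1, 2))) (Function('p')(I, H) = Pow(Mul(2, H), Rational(1, 2)) = Mul(Pow(2, Rational(1, 2)), Pow(H, Rational(1, 2))))
L = 10687 (L = Add(Add(Mul(2, -79), -94), 10939) = Add(Add(-158, -94), 10939) = Add(-252, 10939) = 10687)
Pow(Add(L, Function('p')(Function('Z')(0, -7), 186)), Rational(1, 2)) = Pow(Add(10687, Mul(Pow(2, Rational(1, 2)), Pow(186, Rational(1, 2)))), Rational(1, 2)) = Pow(Add(10687, Mul(2, Pow(93, Rational(1, 2)))), Rational(1, 2))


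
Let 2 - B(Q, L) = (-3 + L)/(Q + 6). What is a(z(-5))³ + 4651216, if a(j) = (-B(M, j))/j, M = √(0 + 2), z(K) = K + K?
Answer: 9140569846209/1965200 - 417859*√2/19652000 ≈ 4.6512e+6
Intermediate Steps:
z(K) = 2*K
M = √2 ≈ 1.4142
B(Q, L) = 2 - (-3 + L)/(6 + Q) (B(Q, L) = 2 - (-3 + L)/(Q + 6) = 2 - (-3 + L)/(6 + Q))
a(j) = -(15 - j + 2*√2)/(j*(6 + √2)) (a(j) = (-(15 - j + 2*√2)/(6 + √2))/j = -(15 - j + 2*√2)/(j*(6 + √2)))
a(z(-5))³ + 4651216 = ((-15 + 2*(-5) - 2*√2)/(((2*(-5)))*(6 + √2)))³ + 4651216 = ((-15 - 10 - 2*√2)/((-10)*(6 + √2)))³ + 4651216 = (-(-25 - 2*√2)/(10*(6 + √2)))³ + 4651216 = -(-25 - 2*√2)³/(1000*(6 + √2)³) + 4651216 = 4651216 - (-25 - 2*√2)³/(1000*(6 + √2)³)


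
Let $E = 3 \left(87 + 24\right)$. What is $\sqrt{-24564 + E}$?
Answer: $i \sqrt{24231} \approx 155.66 i$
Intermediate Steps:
$E = 333$ ($E = 3 \cdot 111 = 333$)
$\sqrt{-24564 + E} = \sqrt{-24564 + 333} = \sqrt{-24231} = i \sqrt{24231}$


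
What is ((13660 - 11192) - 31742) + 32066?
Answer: 2792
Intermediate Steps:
((13660 - 11192) - 31742) + 32066 = (2468 - 31742) + 32066 = -29274 + 32066 = 2792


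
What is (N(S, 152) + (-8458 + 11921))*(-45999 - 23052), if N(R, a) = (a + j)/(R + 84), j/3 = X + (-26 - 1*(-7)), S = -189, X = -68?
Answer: -8371835308/35 ≈ -2.3920e+8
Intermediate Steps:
j = -261 (j = 3*(-68 + (-26 - 1*(-7))) = 3*(-68 + (-26 + 7)) = 3*(-68 - 19) = 3*(-87) = -261)
N(R, a) = (-261 + a)/(84 + R) (N(R, a) = (a - 261)/(R + 84) = (-261 + a)/(84 + R))
(N(S, 152) + (-8458 + 11921))*(-45999 - 23052) = ((-261 + 152)/(84 - 189) + (-8458 + 11921))*(-45999 - 23052) = (-109/(-105) + 3463)*(-69051) = (-1/105*(-109) + 3463)*(-69051) = (109/105 + 3463)*(-69051) = (363724/105)*(-69051) = -8371835308/35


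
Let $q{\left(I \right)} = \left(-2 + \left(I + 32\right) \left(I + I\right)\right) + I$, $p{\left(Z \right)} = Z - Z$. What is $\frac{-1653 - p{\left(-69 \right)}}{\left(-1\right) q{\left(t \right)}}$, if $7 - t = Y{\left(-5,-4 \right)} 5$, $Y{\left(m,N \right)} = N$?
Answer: $\frac{87}{169} \approx 0.51479$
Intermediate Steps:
$p{\left(Z \right)} = 0$
$t = 27$ ($t = 7 - \left(-4\right) 5 = 7 - -20 = 7 + 20 = 27$)
$q{\left(I \right)} = -2 + I + 2 I \left(32 + I\right)$ ($q{\left(I \right)} = \left(-2 + \left(32 + I\right) 2 I\right) + I = \left(-2 + 2 I \left(32 + I\right)\right) + I = -2 + I + 2 I \left(32 + I\right)$)
$\frac{-1653 - p{\left(-69 \right)}}{\left(-1\right) q{\left(t \right)}} = \frac{-1653 - 0}{\left(-1\right) \left(-2 + 2 \cdot 27^{2} + 65 \cdot 27\right)} = \frac{-1653 + 0}{\left(-1\right) \left(-2 + 2 \cdot 729 + 1755\right)} = - \frac{1653}{\left(-1\right) \left(-2 + 1458 + 1755\right)} = - \frac{1653}{\left(-1\right) 3211} = - \frac{1653}{-3211} = \left(-1653\right) \left(- \frac{1}{3211}\right) = \frac{87}{169}$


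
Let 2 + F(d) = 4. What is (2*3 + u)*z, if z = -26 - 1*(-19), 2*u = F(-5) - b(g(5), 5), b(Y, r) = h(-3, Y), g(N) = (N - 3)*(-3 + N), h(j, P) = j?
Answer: -119/2 ≈ -59.500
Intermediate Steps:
F(d) = 2 (F(d) = -2 + 4 = 2)
g(N) = (-3 + N)² (g(N) = (-3 + N)*(-3 + N) = (-3 + N)²)
b(Y, r) = -3
u = 5/2 (u = (2 - 1*(-3))/2 = (2 + 3)/2 = (½)*5 = 5/2 ≈ 2.5000)
z = -7 (z = -26 + 19 = -7)
(2*3 + u)*z = (2*3 + 5/2)*(-7) = (6 + 5/2)*(-7) = (17/2)*(-7) = -119/2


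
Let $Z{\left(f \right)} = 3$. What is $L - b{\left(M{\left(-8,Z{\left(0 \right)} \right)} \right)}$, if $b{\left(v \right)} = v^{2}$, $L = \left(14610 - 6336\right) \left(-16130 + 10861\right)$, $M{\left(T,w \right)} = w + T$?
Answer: $-43595731$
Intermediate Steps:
$M{\left(T,w \right)} = T + w$
$L = -43595706$ ($L = 8274 \left(-5269\right) = -43595706$)
$L - b{\left(M{\left(-8,Z{\left(0 \right)} \right)} \right)} = -43595706 - \left(-8 + 3\right)^{2} = -43595706 - \left(-5\right)^{2} = -43595706 - 25 = -43595731$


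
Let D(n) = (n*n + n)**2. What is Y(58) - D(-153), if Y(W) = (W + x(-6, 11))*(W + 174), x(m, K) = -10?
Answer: -540830400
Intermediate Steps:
Y(W) = (-10 + W)*(174 + W) (Y(W) = (W - 10)*(W + 174) = (-10 + W)*(174 + W))
D(n) = (n + n**2)**2 (D(n) = (n**2 + n)**2 = (n + n**2)**2)
Y(58) - D(-153) = (-1740 + 58**2 + 164*58) - (-153)**2*(1 - 153)**2 = (-1740 + 3364 + 9512) - 23409*(-152)**2 = 11136 - 23409*23104 = 11136 - 1*540841536 = 11136 - 540841536 = -540830400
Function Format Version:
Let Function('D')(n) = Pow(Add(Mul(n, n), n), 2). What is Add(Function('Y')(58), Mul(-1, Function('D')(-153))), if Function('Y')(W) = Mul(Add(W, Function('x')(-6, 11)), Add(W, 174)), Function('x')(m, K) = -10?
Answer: -540830400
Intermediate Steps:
Function('Y')(W) = Mul(Add(-10, W), Add(174, W)) (Function('Y')(W) = Mul(Add(W, -10), Add(W, 174)) = Mul(Add(-10, W), Add(174, W)))
Function('D')(n) = Pow(Add(n, Pow(n, 2)), 2) (Function('D')(n) = Pow(Add(Pow(n, 2), n), 2) = Pow(Add(n, Pow(n, 2)), 2))
Add(Function('Y')(58), Mul(-1, Function('D')(-153))) = Add(Add(-1740, Pow(58, 2), Mul(164, 58)), Mul(-1, Mul(Pow(-153, 2), Pow(Add(1, -153), 2)))) = Add(Add(-1740, 3364, 9512), Mul(-1, Mul(23409, Pow(-152, 2)))) = Add(11136, Mul(-1, Mul(23409, 23104))) = Add(11136, Mul(-1, 540841536)) = Add(11136, -540841536) = -540830400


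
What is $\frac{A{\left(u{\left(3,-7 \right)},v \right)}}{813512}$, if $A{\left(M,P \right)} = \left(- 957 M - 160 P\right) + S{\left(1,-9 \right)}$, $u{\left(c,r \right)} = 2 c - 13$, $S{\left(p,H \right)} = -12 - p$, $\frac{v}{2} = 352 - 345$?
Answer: $\frac{2223}{406756} \approx 0.0054652$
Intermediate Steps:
$v = 14$ ($v = 2 \left(352 - 345\right) = 2 \cdot 7 = 14$)
$u{\left(c,r \right)} = -13 + 2 c$
$A{\left(M,P \right)} = -13 - 957 M - 160 P$ ($A{\left(M,P \right)} = \left(- 957 M - 160 P\right) - 13 = -13 - 957 M - 160 P$)
$\frac{A{\left(u{\left(3,-7 \right)},v \right)}}{813512} = \frac{-13 - 957 \left(-13 + 2 \cdot 3\right) - 2240}{813512} = \left(-13 - 957 \left(-13 + 6\right) - 2240\right) \frac{1}{813512} = \left(-13 - -6699 - 2240\right) \frac{1}{813512} = \left(-13 + 6699 - 2240\right) \frac{1}{813512} = 4446 \cdot \frac{1}{813512} = \frac{2223}{406756}$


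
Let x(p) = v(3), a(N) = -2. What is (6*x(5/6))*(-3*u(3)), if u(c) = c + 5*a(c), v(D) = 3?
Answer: 378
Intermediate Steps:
x(p) = 3
u(c) = -10 + c (u(c) = c + 5*(-2) = c - 10 = -10 + c)
(6*x(5/6))*(-3*u(3)) = (6*3)*(-3*(-10 + 3)) = 18*(-3*(-7)) = 18*21 = 378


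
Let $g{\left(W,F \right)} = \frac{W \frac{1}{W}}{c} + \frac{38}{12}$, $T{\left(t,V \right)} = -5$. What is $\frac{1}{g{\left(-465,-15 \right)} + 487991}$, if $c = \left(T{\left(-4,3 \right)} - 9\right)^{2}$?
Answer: $\frac{588}{286940573} \approx 2.0492 \cdot 10^{-6}$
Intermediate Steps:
$c = 196$ ($c = \left(-5 - 9\right)^{2} = \left(-14\right)^{2} = 196$)
$g{\left(W,F \right)} = \frac{1865}{588}$ ($g{\left(W,F \right)} = \frac{W \frac{1}{W}}{196} + \frac{38}{12} = 1 \cdot \frac{1}{196} + 38 \cdot \frac{1}{12} = \frac{1}{196} + \frac{19}{6} = \frac{1865}{588}$)
$\frac{1}{g{\left(-465,-15 \right)} + 487991} = \frac{1}{\frac{1865}{588} + 487991} = \frac{1}{\frac{286940573}{588}} = \frac{588}{286940573}$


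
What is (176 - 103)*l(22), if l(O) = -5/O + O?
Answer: 34967/22 ≈ 1589.4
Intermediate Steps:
l(O) = O - 5/O
(176 - 103)*l(22) = (176 - 103)*(22 - 5/22) = 73*(22 - 5*1/22) = 73*(22 - 5/22) = 73*(479/22) = 34967/22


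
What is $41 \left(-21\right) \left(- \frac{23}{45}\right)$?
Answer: $\frac{6601}{15} \approx 440.07$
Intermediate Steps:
$41 \left(-21\right) \left(- \frac{23}{45}\right) = - 861 \left(\left(-23\right) \frac{1}{45}\right) = \left(-861\right) \left(- \frac{23}{45}\right) = \frac{6601}{15}$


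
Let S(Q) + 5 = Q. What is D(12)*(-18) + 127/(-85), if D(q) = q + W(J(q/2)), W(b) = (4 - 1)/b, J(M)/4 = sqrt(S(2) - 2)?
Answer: -18487/85 + 27*I*sqrt(5)/10 ≈ -217.49 + 6.0374*I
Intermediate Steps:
S(Q) = -5 + Q
J(M) = 4*I*sqrt(5) (J(M) = 4*sqrt((-5 + 2) - 2) = 4*sqrt(-3 - 2) = 4*sqrt(-5) = 4*(I*sqrt(5)) = 4*I*sqrt(5))
W(b) = 3/b
D(q) = q - 3*I*sqrt(5)/20 (D(q) = q + 3/((4*I*sqrt(5))) = q + 3*(-I*sqrt(5)/20) = q - 3*I*sqrt(5)/20)
D(12)*(-18) + 127/(-85) = (12 - 3*I*sqrt(5)/20)*(-18) + 127/(-85) = (-216 + 27*I*sqrt(5)/10) + 127*(-1/85) = (-216 + 27*I*sqrt(5)/10) - 127/85 = -18487/85 + 27*I*sqrt(5)/10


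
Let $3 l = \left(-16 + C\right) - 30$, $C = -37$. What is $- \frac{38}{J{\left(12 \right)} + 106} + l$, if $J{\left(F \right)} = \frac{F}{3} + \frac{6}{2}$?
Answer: $- \frac{9493}{339} \approx -28.003$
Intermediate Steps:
$J{\left(F \right)} = 3 + \frac{F}{3}$ ($J{\left(F \right)} = F \frac{1}{3} + 6 \cdot \frac{1}{2} = \frac{F}{3} + 3 = 3 + \frac{F}{3}$)
$l = - \frac{83}{3}$ ($l = \frac{\left(-16 - 37\right) - 30}{3} = \frac{-53 - 30}{3} = \frac{1}{3} \left(-83\right) = - \frac{83}{3} \approx -27.667$)
$- \frac{38}{J{\left(12 \right)} + 106} + l = - \frac{38}{\left(3 + \frac{1}{3} \cdot 12\right) + 106} - \frac{83}{3} = - \frac{38}{\left(3 + 4\right) + 106} - \frac{83}{3} = - \frac{38}{7 + 106} - \frac{83}{3} = - \frac{38}{113} - \frac{83}{3} = - \frac{9493}{339}$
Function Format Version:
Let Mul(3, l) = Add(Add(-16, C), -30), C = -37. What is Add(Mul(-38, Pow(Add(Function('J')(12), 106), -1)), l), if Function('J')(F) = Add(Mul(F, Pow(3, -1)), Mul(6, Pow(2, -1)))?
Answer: Rational(-9493, 339) ≈ -28.003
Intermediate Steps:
Function('J')(F) = Add(3, Mul(Rational(1, 3), F)) (Function('J')(F) = Add(Mul(F, Rational(1, 3)), Mul(6, Rational(1, 2))) = Add(Mul(Rational(1, 3), F), 3) = Add(3, Mul(Rational(1, 3), F)))
l = Rational(-83, 3) (l = Mul(Rational(1, 3), Add(Add(-16, -37), -30)) = Mul(Rational(1, 3), Add(-53, -30)) = Mul(Rational(1, 3), -83) = Rational(-83, 3) ≈ -27.667)
Add(Mul(-38, Pow(Add(Function('J')(12), 106), -1)), l) = Add(Mul(-38, Pow(Add(Add(3, Mul(Rational(1, 3), 12)), 106), -1)), Rational(-83, 3)) = Add(Mul(-38, Pow(Add(Add(3, 4), 106), -1)), Rational(-83, 3)) = Add(Mul(-38, Pow(Add(7, 106), -1)), Rational(-83, 3)) = Add(Mul(-38, Pow(113, -1)), Rational(-83, 3)) = Add(Mul(-38, Rational(1, 113)), Rational(-83, 3)) = Add(Rational(-38, 113), Rational(-83, 3)) = Rational(-9493, 339)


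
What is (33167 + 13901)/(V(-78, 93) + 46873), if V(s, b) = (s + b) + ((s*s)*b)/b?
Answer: 287/323 ≈ 0.88855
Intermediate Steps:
V(s, b) = b + s + s**2 (V(s, b) = (b + s) + (s**2*b)/b = (b + s) + (b*s**2)/b = (b + s) + s**2 = b + s + s**2)
(33167 + 13901)/(V(-78, 93) + 46873) = (33167 + 13901)/((93 - 78 + (-78)**2) + 46873) = 47068/((93 - 78 + 6084) + 46873) = 47068/(6099 + 46873) = 47068/52972 = 47068*(1/52972) = 287/323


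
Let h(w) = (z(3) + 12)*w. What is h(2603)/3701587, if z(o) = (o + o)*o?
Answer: 78090/3701587 ≈ 0.021096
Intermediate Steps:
z(o) = 2*o² (z(o) = (2*o)*o = 2*o²)
h(w) = 30*w (h(w) = (2*3² + 12)*w = (2*9 + 12)*w = (18 + 12)*w = 30*w)
h(2603)/3701587 = (30*2603)/3701587 = 78090*(1/3701587) = 78090/3701587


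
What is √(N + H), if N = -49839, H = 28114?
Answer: 5*I*√869 ≈ 147.39*I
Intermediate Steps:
√(N + H) = √(-49839 + 28114) = √(-21725) = 5*I*√869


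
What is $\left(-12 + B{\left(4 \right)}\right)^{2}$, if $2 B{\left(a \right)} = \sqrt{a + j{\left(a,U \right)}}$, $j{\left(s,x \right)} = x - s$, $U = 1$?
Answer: $\frac{529}{4} \approx 132.25$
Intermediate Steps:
$B{\left(a \right)} = \frac{1}{2}$ ($B{\left(a \right)} = \frac{\sqrt{a - \left(-1 + a\right)}}{2} = \frac{\sqrt{1}}{2} = \frac{1}{2} \cdot 1 = \frac{1}{2}$)
$\left(-12 + B{\left(4 \right)}\right)^{2} = \left(-12 + \frac{1}{2}\right)^{2} = \left(- \frac{23}{2}\right)^{2} = \frac{529}{4}$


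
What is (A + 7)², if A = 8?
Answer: 225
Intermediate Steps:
(A + 7)² = (8 + 7)² = 15² = 225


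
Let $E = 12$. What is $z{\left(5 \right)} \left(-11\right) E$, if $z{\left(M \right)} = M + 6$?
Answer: $-1452$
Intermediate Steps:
$z{\left(M \right)} = 6 + M$
$z{\left(5 \right)} \left(-11\right) E = \left(6 + 5\right) \left(-11\right) 12 = 11 \left(-11\right) 12 = \left(-121\right) 12 = -1452$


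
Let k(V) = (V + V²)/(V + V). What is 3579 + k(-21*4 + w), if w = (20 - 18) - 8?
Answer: 7069/2 ≈ 3534.5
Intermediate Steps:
w = -6 (w = 2 - 8 = -6)
k(V) = (V + V²)/(2*V) (k(V) = (V + V²)/((2*V)) = (V + V²)*(1/(2*V)) = (V + V²)/(2*V))
3579 + k(-21*4 + w) = 3579 + (½ + (-21*4 - 6)/2) = 3579 + (½ + (-84 - 6)/2) = 3579 + (½ + (½)*(-90)) = 3579 + (½ - 45) = 3579 - 89/2 = 7069/2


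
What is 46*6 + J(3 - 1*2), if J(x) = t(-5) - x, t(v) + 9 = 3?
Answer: 269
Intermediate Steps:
t(v) = -6 (t(v) = -9 + 3 = -6)
J(x) = -6 - x
46*6 + J(3 - 1*2) = 46*6 + (-6 - (3 - 1*2)) = 276 + (-6 - (3 - 2)) = 276 + (-6 - 1*1) = 276 + (-6 - 1) = 276 - 7 = 269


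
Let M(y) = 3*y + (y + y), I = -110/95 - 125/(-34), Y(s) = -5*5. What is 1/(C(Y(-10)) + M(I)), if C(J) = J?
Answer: -646/8015 ≈ -0.080599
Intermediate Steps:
Y(s) = -25
I = 1627/646 (I = -110*1/95 - 125*(-1/34) = -22/19 + 125/34 = 1627/646 ≈ 2.5186)
M(y) = 5*y (M(y) = 3*y + 2*y = 5*y)
1/(C(Y(-10)) + M(I)) = 1/(-25 + 5*(1627/646)) = 1/(-25 + 8135/646) = 1/(-8015/646) = -646/8015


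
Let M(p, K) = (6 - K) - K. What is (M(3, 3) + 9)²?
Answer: 81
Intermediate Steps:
M(p, K) = 6 - 2*K
(M(3, 3) + 9)² = ((6 - 2*3) + 9)² = ((6 - 6) + 9)² = (0 + 9)² = 9² = 81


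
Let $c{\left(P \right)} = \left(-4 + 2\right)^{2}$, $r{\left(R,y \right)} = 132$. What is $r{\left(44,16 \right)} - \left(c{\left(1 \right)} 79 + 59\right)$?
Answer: $-243$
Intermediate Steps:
$c{\left(P \right)} = 4$ ($c{\left(P \right)} = \left(-2\right)^{2} = 4$)
$r{\left(44,16 \right)} - \left(c{\left(1 \right)} 79 + 59\right) = 132 - \left(4 \cdot 79 + 59\right) = 132 - \left(316 + 59\right) = 132 - 375 = -243$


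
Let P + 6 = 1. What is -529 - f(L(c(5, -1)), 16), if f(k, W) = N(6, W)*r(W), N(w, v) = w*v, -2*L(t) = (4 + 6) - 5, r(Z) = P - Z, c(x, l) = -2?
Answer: 1487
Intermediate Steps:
P = -5 (P = -6 + 1 = -5)
r(Z) = -5 - Z
L(t) = -5/2 (L(t) = -((4 + 6) - 5)/2 = -(10 - 5)/2 = -1/2*5 = -5/2)
N(w, v) = v*w
f(k, W) = 6*W*(-5 - W) (f(k, W) = (W*6)*(-5 - W) = (6*W)*(-5 - W) = 6*W*(-5 - W))
-529 - f(L(c(5, -1)), 16) = -529 - (-6)*16*(5 + 16) = -529 - (-6)*16*21 = -529 - 1*(-2016) = -529 + 2016 = 1487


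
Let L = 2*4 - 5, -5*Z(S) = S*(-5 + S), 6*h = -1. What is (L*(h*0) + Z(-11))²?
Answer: 30976/25 ≈ 1239.0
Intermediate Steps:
h = -⅙ (h = (⅙)*(-1) = -⅙ ≈ -0.16667)
Z(S) = -S*(-5 + S)/5
L = 3 (L = 8 - 5 = 3)
(L*(h*0) + Z(-11))² = (3*(-⅙*0) + (⅕)*(-11)*(5 - 1*(-11)))² = (3*0 + (⅕)*(-11)*(5 + 11))² = (0 + (⅕)*(-11)*16)² = (0 - 176/5)² = (-176/5)² = 30976/25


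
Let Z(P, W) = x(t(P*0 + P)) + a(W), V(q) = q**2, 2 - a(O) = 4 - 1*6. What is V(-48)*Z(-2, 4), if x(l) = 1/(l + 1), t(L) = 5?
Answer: 9600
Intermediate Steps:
a(O) = 4 (a(O) = 2 - (4 - 1*6) = 2 - (4 - 6) = 2 - 1*(-2) = 2 + 2 = 4)
x(l) = 1/(1 + l)
Z(P, W) = 25/6 (Z(P, W) = 1/(1 + 5) + 4 = 1/6 + 4 = 25/6)
V(-48)*Z(-2, 4) = (-48)**2*(25/6) = 2304*(25/6) = 9600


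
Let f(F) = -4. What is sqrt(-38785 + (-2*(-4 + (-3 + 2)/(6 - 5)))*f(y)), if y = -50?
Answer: 5*I*sqrt(1553) ≈ 197.04*I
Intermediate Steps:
sqrt(-38785 + (-2*(-4 + (-3 + 2)/(6 - 5)))*f(y)) = sqrt(-38785 - 2*(-4 + (-3 + 2)/(6 - 5))*(-4)) = sqrt(-38785 - 2*(-4 - 1/1)*(-4)) = sqrt(-38785 - 2*(-4 - 1*1)*(-4)) = sqrt(-38785 - 2*(-4 - 1)*(-4)) = sqrt(-38785 - 2*(-5)*(-4)) = sqrt(-38785 + 10*(-4)) = sqrt(-38785 - 40) = sqrt(-38825) = 5*I*sqrt(1553)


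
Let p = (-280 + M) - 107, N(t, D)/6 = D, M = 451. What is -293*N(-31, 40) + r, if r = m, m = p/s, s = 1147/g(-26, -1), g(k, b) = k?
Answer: -80658704/1147 ≈ -70322.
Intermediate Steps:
N(t, D) = 6*D
p = 64 (p = (-280 + 451) - 107 = 171 - 107 = 64)
s = -1147/26 (s = 1147/(-26) = 1147*(-1/26) = -1147/26 ≈ -44.115)
m = -1664/1147 (m = 64/(-1147/26) = 64*(-26/1147) = -1664/1147 ≈ -1.4507)
r = -1664/1147 ≈ -1.4507
-293*N(-31, 40) + r = -1758*40 - 1664/1147 = -293*240 - 1664/1147 = -70320 - 1664/1147 = -80658704/1147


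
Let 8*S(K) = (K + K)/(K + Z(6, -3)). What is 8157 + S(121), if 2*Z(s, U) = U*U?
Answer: 4094935/502 ≈ 8157.2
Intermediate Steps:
Z(s, U) = U²/2 (Z(s, U) = (U*U)/2 = U²/2)
S(K) = K/(4*(9/2 + K)) (S(K) = ((K + K)/(K + (½)*(-3)²))/8 = ((2*K)/(K + (½)*9))/8 = ((2*K)/(K + 9/2))/8 = ((2*K)/(9/2 + K))/8 = (2*K/(9/2 + K))/8 = K/(4*(9/2 + K)))
8157 + S(121) = 8157 + (½)*121/(9 + 2*121) = 8157 + (½)*121/(9 + 242) = 8157 + (½)*121/251 = 8157 + (½)*121*(1/251) = 8157 + 121/502 = 4094935/502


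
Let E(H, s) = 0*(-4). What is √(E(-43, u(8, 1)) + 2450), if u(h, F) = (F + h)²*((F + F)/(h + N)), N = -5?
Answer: 35*√2 ≈ 49.497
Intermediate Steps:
u(h, F) = 2*F*(F + h)²/(-5 + h) (u(h, F) = (F + h)²*((F + F)/(h - 5)) = (F + h)²*((2*F)/(-5 + h)) = (F + h)²*(2*F/(-5 + h)) = 2*F*(F + h)²/(-5 + h))
E(H, s) = 0
√(E(-43, u(8, 1)) + 2450) = √(0 + 2450) = √2450 = 35*√2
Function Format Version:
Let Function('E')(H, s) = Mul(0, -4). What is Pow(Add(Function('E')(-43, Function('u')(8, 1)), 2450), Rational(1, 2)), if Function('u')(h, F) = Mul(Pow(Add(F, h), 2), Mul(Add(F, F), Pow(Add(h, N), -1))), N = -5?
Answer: Mul(35, Pow(2, Rational(1, 2))) ≈ 49.497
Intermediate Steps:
Function('u')(h, F) = Mul(2, F, Pow(Add(-5, h), -1), Pow(Add(F, h), 2)) (Function('u')(h, F) = Mul(Pow(Add(F, h), 2), Mul(Add(F, F), Pow(Add(h, -5), -1))) = Mul(Pow(Add(F, h), 2), Mul(Mul(2, F), Pow(Add(-5, h), -1))) = Mul(Pow(Add(F, h), 2), Mul(2, F, Pow(Add(-5, h), -1))) = Mul(2, F, Pow(Add(-5, h), -1), Pow(Add(F, h), 2)))
Function('E')(H, s) = 0
Pow(Add(Function('E')(-43, Function('u')(8, 1)), 2450), Rational(1, 2)) = Pow(Add(0, 2450), Rational(1, 2)) = Pow(2450, Rational(1, 2)) = Mul(35, Pow(2, Rational(1, 2)))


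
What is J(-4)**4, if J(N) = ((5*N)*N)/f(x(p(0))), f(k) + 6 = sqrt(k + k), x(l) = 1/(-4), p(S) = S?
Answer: 655360000/(12 - I*sqrt(2))**4 ≈ 27422.0 + 13903.0*I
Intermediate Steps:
x(l) = -1/4
f(k) = -6 + sqrt(2)*sqrt(k) (f(k) = -6 + sqrt(k + k) = -6 + sqrt(2*k) = -6 + sqrt(2)*sqrt(k))
J(N) = 5*N**2/(-6 + I*sqrt(2)/2) (J(N) = ((5*N)*N)/(-6 + sqrt(2)*sqrt(-1/4)) = (5*N**2)/(-6 + sqrt(2)*(I/2)) = (5*N**2)/(-6 + I*sqrt(2)/2) = 5*N**2/(-6 + I*sqrt(2)/2))
J(-4)**4 = (-60/73*(-4)**2 - 5/73*I*sqrt(2)*(-4)**2)**4 = (-60/73*16 - 5/73*I*sqrt(2)*16)**4 = (-960/73 - 80*I*sqrt(2)/73)**4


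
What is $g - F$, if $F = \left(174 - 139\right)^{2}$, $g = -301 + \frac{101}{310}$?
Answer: $- \frac{472959}{310} \approx -1525.7$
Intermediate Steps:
$g = - \frac{93209}{310}$ ($g = -301 + 101 \cdot \frac{1}{310} = -301 + \frac{101}{310} = - \frac{93209}{310} \approx -300.67$)
$F = 1225$ ($F = 35^{2} = 1225$)
$g - F = - \frac{93209}{310} - 1225 = - \frac{472959}{310}$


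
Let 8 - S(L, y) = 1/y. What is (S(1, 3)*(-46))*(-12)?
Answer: 4232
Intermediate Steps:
S(L, y) = 8 - 1/y
(S(1, 3)*(-46))*(-12) = ((8 - 1/3)*(-46))*(-12) = ((23/3)*(-46))*(-12) = -1058/3*(-12) = 4232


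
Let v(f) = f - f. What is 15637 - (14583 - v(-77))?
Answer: 1054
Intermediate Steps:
v(f) = 0
15637 - (14583 - v(-77)) = 15637 - (14583 - 1*0) = 15637 - (14583 + 0) = 15637 - 1*14583 = 15637 - 14583 = 1054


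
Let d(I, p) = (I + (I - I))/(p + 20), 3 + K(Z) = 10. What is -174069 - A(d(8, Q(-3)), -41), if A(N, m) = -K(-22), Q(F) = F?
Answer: -174062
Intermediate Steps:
K(Z) = 7 (K(Z) = -3 + 10 = 7)
d(I, p) = I/(20 + p) (d(I, p) = (I + 0)/(20 + p) = I/(20 + p))
A(N, m) = -7 (A(N, m) = -1*7 = -7)
-174069 - A(d(8, Q(-3)), -41) = -174069 - 1*(-7) = -174069 + 7 = -174062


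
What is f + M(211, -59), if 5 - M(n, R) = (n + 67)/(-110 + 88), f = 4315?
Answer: 47659/11 ≈ 4332.6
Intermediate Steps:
M(n, R) = 177/22 + n/22 (M(n, R) = 5 - (n + 67)/(-110 + 88) = 5 - (67 + n)/(-22) = 5 - (67 + n)*(-1)/22 = 5 - (-67/22 - n/22) = 5 + (67/22 + n/22) = 177/22 + n/22)
f + M(211, -59) = 4315 + (177/22 + (1/22)*211) = 4315 + (177/22 + 211/22) = 4315 + 194/11 = 47659/11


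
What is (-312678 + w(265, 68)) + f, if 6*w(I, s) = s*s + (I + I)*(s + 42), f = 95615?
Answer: -619727/3 ≈ -2.0658e+5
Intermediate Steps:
w(I, s) = s²/6 + I*(42 + s)/3 (w(I, s) = (s*s + (I + I)*(s + 42))/6 = (s² + (2*I)*(42 + s))/6 = (s² + 2*I*(42 + s))/6 = s²/6 + I*(42 + s)/3)
(-312678 + w(265, 68)) + f = (-312678 + (14*265 + (⅙)*68² + (⅓)*265*68)) + 95615 = (-312678 + (3710 + (⅙)*4624 + 18020/3)) + 95615 = (-312678 + (3710 + 2312/3 + 18020/3)) + 95615 = (-312678 + 31462/3) + 95615 = -906572/3 + 95615 = -619727/3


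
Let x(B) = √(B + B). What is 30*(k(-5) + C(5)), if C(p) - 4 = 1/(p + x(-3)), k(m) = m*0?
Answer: 3870/31 - 30*I*√6/31 ≈ 124.84 - 2.3705*I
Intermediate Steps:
x(B) = √2*√B (x(B) = √(2*B) = √2*√B)
k(m) = 0
C(p) = 4 + 1/(p + I*√6) (C(p) = 4 + 1/(p + √2*√(-3)) = 4 + 1/(p + √2*(I*√3)) = 4 + 1/(p + I*√6))
30*(k(-5) + C(5)) = 30*(0 + (1 + 4*5 + 4*I*√6)/(5 + I*√6)) = 30*(0 + (1 + 20 + 4*I*√6)/(5 + I*√6)) = 30*(0 + (21 + 4*I*√6)/(5 + I*√6)) = 30*((21 + 4*I*√6)/(5 + I*√6)) = 30*(21 + 4*I*√6)/(5 + I*√6)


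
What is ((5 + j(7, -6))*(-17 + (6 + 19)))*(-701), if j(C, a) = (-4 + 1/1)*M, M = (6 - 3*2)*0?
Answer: -28040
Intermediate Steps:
M = 0 (M = (6 - 1*6)*0 = (6 - 6)*0 = 0*0 = 0)
j(C, a) = 0 (j(C, a) = (-4 + 1/1)*0 = (-4 + 1)*0 = -3*0 = 0)
((5 + j(7, -6))*(-17 + (6 + 19)))*(-701) = ((5 + 0)*(-17 + (6 + 19)))*(-701) = (5*(-17 + 25))*(-701) = (5*8)*(-701) = 40*(-701) = -28040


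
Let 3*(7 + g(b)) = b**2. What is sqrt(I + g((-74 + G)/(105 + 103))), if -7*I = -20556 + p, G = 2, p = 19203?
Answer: sqrt(6171851)/182 ≈ 13.650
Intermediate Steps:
I = 1353/7 (I = -(-20556 + 19203)/7 = -1/7*(-1353) = 1353/7 ≈ 193.29)
g(b) = -7 + b**2/3
sqrt(I + g((-74 + G)/(105 + 103))) = sqrt(1353/7 + (-7 + ((-74 + 2)/(105 + 103))**2/3)) = sqrt(1353/7 + (-7 + (-72/208)**2/3)) = sqrt(1353/7 + (-7 + (-72*1/208)**2/3)) = sqrt(1353/7 + (-7 + (-9/26)**2/3)) = sqrt(1353/7 + (-7 + (1/3)*(81/676))) = sqrt(1353/7 + (-7 + 27/676)) = sqrt(1353/7 - 4705/676) = sqrt(881693/4732) = sqrt(6171851)/182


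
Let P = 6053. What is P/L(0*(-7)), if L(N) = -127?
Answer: -6053/127 ≈ -47.661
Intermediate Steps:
P/L(0*(-7)) = 6053/(-127) = 6053*(-1/127) = -6053/127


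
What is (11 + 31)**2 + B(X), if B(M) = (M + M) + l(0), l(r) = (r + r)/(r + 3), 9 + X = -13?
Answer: 1720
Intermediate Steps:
X = -22 (X = -9 - 13 = -22)
l(r) = 2*r/(3 + r) (l(r) = (2*r)/(3 + r) = 2*r/(3 + r))
B(M) = 2*M (B(M) = (M + M) + 2*0/(3 + 0) = 2*M + 2*0/3 = 2*M + 2*0*(1/3) = 2*M + 0 = 2*M)
(11 + 31)**2 + B(X) = (11 + 31)**2 + 2*(-22) = 42**2 - 44 = 1764 - 44 = 1720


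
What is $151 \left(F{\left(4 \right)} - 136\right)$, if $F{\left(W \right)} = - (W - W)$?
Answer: $-20536$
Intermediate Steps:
$F{\left(W \right)} = 0$ ($F{\left(W \right)} = \left(-1\right) 0 = 0$)
$151 \left(F{\left(4 \right)} - 136\right) = 151 \left(0 - 136\right) = 151 \left(-136\right) = -20536$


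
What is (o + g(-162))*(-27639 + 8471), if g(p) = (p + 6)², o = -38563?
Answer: 272703136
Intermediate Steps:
g(p) = (6 + p)²
(o + g(-162))*(-27639 + 8471) = (-38563 + (6 - 162)²)*(-27639 + 8471) = (-38563 + (-156)²)*(-19168) = (-38563 + 24336)*(-19168) = -14227*(-19168) = 272703136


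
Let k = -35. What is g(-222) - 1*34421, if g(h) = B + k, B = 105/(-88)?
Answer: -3032233/88 ≈ -34457.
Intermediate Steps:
B = -105/88 (B = 105*(-1/88) = -105/88 ≈ -1.1932)
g(h) = -3185/88 (g(h) = -105/88 - 35 = -3185/88)
g(-222) - 1*34421 = -3185/88 - 1*34421 = -3185/88 - 34421 = -3032233/88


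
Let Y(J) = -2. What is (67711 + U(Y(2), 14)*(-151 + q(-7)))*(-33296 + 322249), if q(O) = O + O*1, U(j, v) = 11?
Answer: 19040846888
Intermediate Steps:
q(O) = 2*O (q(O) = O + O = 2*O)
(67711 + U(Y(2), 14)*(-151 + q(-7)))*(-33296 + 322249) = (67711 + 11*(-151 + 2*(-7)))*(-33296 + 322249) = (67711 + 11*(-151 - 14))*288953 = (67711 + 11*(-165))*288953 = (67711 - 1815)*288953 = 65896*288953 = 19040846888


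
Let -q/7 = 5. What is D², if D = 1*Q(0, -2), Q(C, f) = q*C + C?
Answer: 0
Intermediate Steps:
q = -35 (q = -7*5 = -35)
Q(C, f) = -34*C (Q(C, f) = -35*C + C = -34*C)
D = 0 (D = 1*(-34*0) = 1*0 = 0)
D² = 0² = 0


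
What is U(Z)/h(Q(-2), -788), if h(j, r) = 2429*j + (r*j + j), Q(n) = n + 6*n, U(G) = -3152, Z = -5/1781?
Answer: 788/5747 ≈ 0.13712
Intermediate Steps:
Z = -5/1781 (Z = (1/1781)*(-5) = -5/1781 ≈ -0.0028074)
Q(n) = 7*n
h(j, r) = 2430*j + j*r (h(j, r) = 2429*j + (j*r + j) = 2429*j + (j + j*r) = 2430*j + j*r)
U(Z)/h(Q(-2), -788) = -3152*(-1/(14*(2430 - 788))) = -3152/((-14*1642)) = -3152/(-22988) = -3152*(-1/22988) = 788/5747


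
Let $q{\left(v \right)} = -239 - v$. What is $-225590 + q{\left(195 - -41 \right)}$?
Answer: $-226065$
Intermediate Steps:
$-225590 + q{\left(195 - -41 \right)} = -225590 - \left(434 + 41\right) = -225590 - 475 = -226065$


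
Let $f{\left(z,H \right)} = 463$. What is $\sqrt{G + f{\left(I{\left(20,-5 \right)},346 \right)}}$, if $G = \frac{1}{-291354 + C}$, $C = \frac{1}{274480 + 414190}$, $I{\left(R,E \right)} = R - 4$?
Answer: $\frac{9 \sqrt{230123127573877639078013}}{200646759179} \approx 21.517$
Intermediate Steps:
$I{\left(R,E \right)} = -4 + R$ ($I{\left(R,E \right)} = R - 4 = -4 + R$)
$C = \frac{1}{688670} \approx 1.4521 \cdot 10^{-6}$
$G = - \frac{688670}{200646759179}$ ($G = \frac{1}{-291354 + \frac{1}{688670}} = \frac{1}{- \frac{200646759179}{688670}} = - \frac{688670}{200646759179} \approx -3.4323 \cdot 10^{-6}$)
$\sqrt{G + f{\left(I{\left(20,-5 \right)},346 \right)}} = \sqrt{- \frac{688670}{200646759179} + 463} = \sqrt{\frac{92899448811207}{200646759179}} = \frac{9 \sqrt{230123127573877639078013}}{200646759179}$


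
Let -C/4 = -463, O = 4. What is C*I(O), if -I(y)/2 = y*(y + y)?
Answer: -118528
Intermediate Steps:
I(y) = -4*y² (I(y) = -2*y*(y + y) = -2*y*2*y = -4*y²)
C = 1852 (C = -4*(-463) = 1852)
C*I(O) = 1852*(-4*4²) = 1852*(-4*16) = 1852*(-64) = -118528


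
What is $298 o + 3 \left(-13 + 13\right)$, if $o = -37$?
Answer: $-11026$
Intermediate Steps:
$298 o + 3 \left(-13 + 13\right) = 298 \left(-37\right) + 3 \left(-13 + 13\right) = -11026 + 3 \cdot 0 = -11026 + 0 = -11026$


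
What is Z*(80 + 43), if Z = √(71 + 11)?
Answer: 123*√82 ≈ 1113.8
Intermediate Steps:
Z = √82 ≈ 9.0554
Z*(80 + 43) = √82*(80 + 43) = √82*123 = 123*√82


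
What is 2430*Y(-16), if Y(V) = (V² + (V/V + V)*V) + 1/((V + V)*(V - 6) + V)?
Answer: 414617535/344 ≈ 1.2053e+6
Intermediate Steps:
Y(V) = V² + 1/(V + 2*V*(-6 + V)) + V*(1 + V) (Y(V) = (V² + (1 + V)*V) + 1/((2*V)*(-6 + V) + V) = (V² + V*(1 + V)) + 1/(2*V*(-6 + V) + V) = (V² + V*(1 + V)) + 1/(V + 2*V*(-6 + V)) = V² + 1/(V + 2*V*(-6 + V)) + V*(1 + V))
2430*Y(-16) = 2430*((1 - 20*(-16)³ - 11*(-16)² + 4*(-16)⁴)/((-16)*(-11 + 2*(-16)))) = 2430*(-(1 - 20*(-4096) - 11*256 + 4*65536)/(16*(-11 - 32))) = 2430*(-1/16*(1 + 81920 - 2816 + 262144)/(-43)) = 2430*(-1/16*(-1/43)*341249) = 2430*(341249/688) = 414617535/344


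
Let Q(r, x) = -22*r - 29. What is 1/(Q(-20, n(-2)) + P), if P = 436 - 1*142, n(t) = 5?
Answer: 1/705 ≈ 0.0014184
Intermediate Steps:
P = 294 (P = 436 - 142 = 294)
Q(r, x) = -29 - 22*r
1/(Q(-20, n(-2)) + P) = 1/((-29 - 22*(-20)) + 294) = 1/((-29 + 440) + 294) = 1/(411 + 294) = 1/705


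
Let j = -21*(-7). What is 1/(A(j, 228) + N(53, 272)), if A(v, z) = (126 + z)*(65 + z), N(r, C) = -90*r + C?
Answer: 1/99224 ≈ 1.0078e-5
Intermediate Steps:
N(r, C) = C - 90*r
j = 147
A(v, z) = (65 + z)*(126 + z)
1/(A(j, 228) + N(53, 272)) = 1/((8190 + 228**2 + 191*228) + (272 - 90*53)) = 1/((8190 + 51984 + 43548) + (272 - 4770)) = 1/(103722 - 4498) = 1/99224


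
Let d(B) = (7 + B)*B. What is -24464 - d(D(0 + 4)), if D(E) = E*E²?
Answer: -29008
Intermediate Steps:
D(E) = E³
d(B) = B*(7 + B)
-24464 - d(D(0 + 4)) = -24464 - (0 + 4)³*(7 + (0 + 4)³) = -24464 - 4³*(7 + 4³) = -24464 - 64*(7 + 64) = -24464 - 64*71 = -24464 - 1*4544 = -24464 - 4544 = -29008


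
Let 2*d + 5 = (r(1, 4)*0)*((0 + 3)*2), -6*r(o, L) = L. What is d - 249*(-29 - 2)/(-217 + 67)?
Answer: -1349/25 ≈ -53.960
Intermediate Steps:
r(o, L) = -L/6
d = -5/2 (d = -5/2 + ((-1/6*4*0)*((0 + 3)*2))/2 = -5/2 + ((-2/3*0)*(3*2))/2 = -5/2 + (0*6)/2 = -5/2 + (1/2)*0 = -5/2 + 0 = -5/2 ≈ -2.5000)
d - 249*(-29 - 2)/(-217 + 67) = -5/2 - 249*(-29 - 2)/(-217 + 67) = -5/2 - (-7719)/(-150) = -5/2 - (-7719)*(-1)/150 = -5/2 - 249*31/150 = -5/2 - 2573/50 = -1349/25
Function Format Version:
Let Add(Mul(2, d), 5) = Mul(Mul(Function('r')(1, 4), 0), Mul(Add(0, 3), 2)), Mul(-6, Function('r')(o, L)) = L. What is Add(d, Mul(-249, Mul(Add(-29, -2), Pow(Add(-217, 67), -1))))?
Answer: Rational(-1349, 25) ≈ -53.960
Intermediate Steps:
Function('r')(o, L) = Mul(Rational(-1, 6), L)
d = Rational(-5, 2) (d = Add(Rational(-5, 2), Mul(Rational(1, 2), Mul(Mul(Mul(Rational(-1, 6), 4), 0), Mul(Add(0, 3), 2)))) = Add(Rational(-5, 2), Mul(Rational(1, 2), Mul(Mul(Rational(-2, 3), 0), Mul(3, 2)))) = Add(Rational(-5, 2), Mul(Rational(1, 2), Mul(0, 6))) = Add(Rational(-5, 2), Mul(Rational(1, 2), 0)) = Add(Rational(-5, 2), 0) = Rational(-5, 2) ≈ -2.5000)
Add(d, Mul(-249, Mul(Add(-29, -2), Pow(Add(-217, 67), -1)))) = Add(Rational(-5, 2), Mul(-249, Mul(Add(-29, -2), Pow(Add(-217, 67), -1)))) = Add(Rational(-5, 2), Mul(-249, Mul(-31, Pow(-150, -1)))) = Add(Rational(-5, 2), Mul(-249, Mul(-31, Rational(-1, 150)))) = Add(Rational(-5, 2), Mul(-249, Rational(31, 150))) = Add(Rational(-5, 2), Rational(-2573, 50)) = Rational(-1349, 25)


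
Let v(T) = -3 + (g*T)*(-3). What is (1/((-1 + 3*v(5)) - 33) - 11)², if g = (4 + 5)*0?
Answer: 224676/1849 ≈ 121.51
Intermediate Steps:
g = 0 (g = 9*0 = 0)
v(T) = -3 (v(T) = -3 + (0*T)*(-3) = -3 + 0*(-3) = -3 + 0 = -3)
(1/((-1 + 3*v(5)) - 33) - 11)² = (1/((-1 + 3*(-3)) - 33) - 11)² = (1/((-1 - 9) - 33) - 11)² = (1/(-10 - 33) - 11)² = (1/(-43) - 11)² = (-1/43 - 11)² = (-474/43)² = 224676/1849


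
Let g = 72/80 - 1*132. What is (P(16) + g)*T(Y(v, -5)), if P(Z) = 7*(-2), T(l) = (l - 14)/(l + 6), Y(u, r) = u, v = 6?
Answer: 1451/15 ≈ 96.733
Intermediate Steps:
T(l) = (-14 + l)/(6 + l)
P(Z) = -14
g = -1311/10 (g = 72*(1/80) - 132 = 9/10 - 132 = -1311/10 ≈ -131.10)
(P(16) + g)*T(Y(v, -5)) = (-14 - 1311/10)*((-14 + 6)/(6 + 6)) = -1451*(-8)/(10*12) = -1451*(-8)/120 = -1451/10*(-2/3) = 1451/15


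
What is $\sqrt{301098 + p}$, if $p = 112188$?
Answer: $\sqrt{413286} \approx 642.87$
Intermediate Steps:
$\sqrt{301098 + p} = \sqrt{301098 + 112188} = \sqrt{413286}$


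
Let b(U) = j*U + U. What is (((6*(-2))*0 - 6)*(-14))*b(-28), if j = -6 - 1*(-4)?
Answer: 2352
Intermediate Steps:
j = -2 (j = -6 + 4 = -2)
b(U) = -U (b(U) = -2*U + U = -U)
(((6*(-2))*0 - 6)*(-14))*b(-28) = (((6*(-2))*0 - 6)*(-14))*(-1*(-28)) = ((-12*0 - 6)*(-14))*28 = ((0 - 6)*(-14))*28 = -6*(-14)*28 = 84*28 = 2352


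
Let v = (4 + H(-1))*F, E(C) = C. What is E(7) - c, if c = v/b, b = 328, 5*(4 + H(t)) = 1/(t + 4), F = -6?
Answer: 5741/820 ≈ 7.0012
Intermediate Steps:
H(t) = -4 + 1/(5*(4 + t)) (H(t) = -4 + 1/(5*(t + 4)) = -4 + 1/(5*(4 + t)))
v = -2/5 (v = (4 + (-79 - 20*(-1))/(5*(4 - 1)))*(-6) = (4 + (1/5)*(-79 + 20)/3)*(-6) = (4 + (1/5)*(1/3)*(-59))*(-6) = (4 - 59/15)*(-6) = (1/15)*(-6) = -2/5 ≈ -0.40000)
c = -1/820 (c = -2/5/328 = -2/5*1/328 = -1/820 ≈ -0.0012195)
E(7) - c = 7 - 1*(-1/820) = 7 + 1/820 = 5741/820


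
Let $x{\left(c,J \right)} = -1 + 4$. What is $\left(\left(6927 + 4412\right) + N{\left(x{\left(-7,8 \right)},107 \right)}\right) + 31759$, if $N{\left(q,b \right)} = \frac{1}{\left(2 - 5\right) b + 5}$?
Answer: $\frac{13618967}{316} \approx 43098.0$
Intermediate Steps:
$x{\left(c,J \right)} = 3$
$N{\left(q,b \right)} = \frac{1}{5 - 3 b}$ ($N{\left(q,b \right)} = \frac{1}{- 3 b + 5} = \frac{1}{5 - 3 b}$)
$\left(\left(6927 + 4412\right) + N{\left(x{\left(-7,8 \right)},107 \right)}\right) + 31759 = \left(\left(6927 + 4412\right) - \frac{1}{-5 + 3 \cdot 107}\right) + 31759 = \left(11339 - \frac{1}{-5 + 321}\right) + 31759 = \left(11339 - \frac{1}{316}\right) + 31759 = \frac{3583123}{316} + 31759 = \frac{13618967}{316}$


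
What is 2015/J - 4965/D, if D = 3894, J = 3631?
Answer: -3393835/4713038 ≈ -0.72009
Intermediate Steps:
2015/J - 4965/D = 2015/3631 - 4965/3894 = 2015*(1/3631) - 4965*1/3894 = 2015/3631 - 1655/1298 = -3393835/4713038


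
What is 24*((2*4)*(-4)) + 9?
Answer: -759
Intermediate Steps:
24*((2*4)*(-4)) + 9 = 24*(8*(-4)) + 9 = 24*(-32) + 9 = -768 + 9 = -759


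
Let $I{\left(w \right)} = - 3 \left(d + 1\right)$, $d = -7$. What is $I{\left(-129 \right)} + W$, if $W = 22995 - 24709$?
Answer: $-1696$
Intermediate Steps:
$I{\left(w \right)} = 18$ ($I{\left(w \right)} = - 3 \left(-7 + 1\right) = \left(-3\right) \left(-6\right) = 18$)
$W = -1714$ ($W = 22995 - 24709 = -1714$)
$I{\left(-129 \right)} + W = 18 - 1714 = -1696$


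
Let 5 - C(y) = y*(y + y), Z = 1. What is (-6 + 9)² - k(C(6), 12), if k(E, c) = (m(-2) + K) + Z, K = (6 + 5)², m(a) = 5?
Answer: -118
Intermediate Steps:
C(y) = 5 - 2*y² (C(y) = 5 - y*(y + y) = 5 - y*2*y = 5 - 2*y²)
K = 121 (K = 11² = 121)
k(E, c) = 127 (k(E, c) = (5 + 121) + 1 = 126 + 1 = 127)
(-6 + 9)² - k(C(6), 12) = (-6 + 9)² - 1*127 = 3² - 127 = 9 - 127 = -118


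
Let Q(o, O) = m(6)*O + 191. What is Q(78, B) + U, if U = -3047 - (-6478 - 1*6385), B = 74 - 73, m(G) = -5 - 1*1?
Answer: 10001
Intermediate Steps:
m(G) = -6 (m(G) = -5 - 1 = -6)
B = 1
Q(o, O) = 191 - 6*O (Q(o, O) = -6*O + 191 = 191 - 6*O)
U = 9816 (U = -3047 - (-6478 - 6385) = -3047 - 1*(-12863) = -3047 + 12863 = 9816)
Q(78, B) + U = (191 - 6*1) + 9816 = (191 - 6) + 9816 = 185 + 9816 = 10001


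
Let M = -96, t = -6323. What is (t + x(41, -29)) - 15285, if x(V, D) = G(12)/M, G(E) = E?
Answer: -172865/8 ≈ -21608.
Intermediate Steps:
x(V, D) = -⅛ (x(V, D) = 12/(-96) = 12*(-1/96) = -⅛)
(t + x(41, -29)) - 15285 = (-6323 - ⅛) - 15285 = -50585/8 - 15285 = -172865/8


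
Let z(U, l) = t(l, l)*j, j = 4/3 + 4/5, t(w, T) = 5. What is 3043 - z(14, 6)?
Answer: 9097/3 ≈ 3032.3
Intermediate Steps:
j = 32/15 (j = 4*(⅓) + 4*(⅕) = 4/3 + ⅘ = 32/15 ≈ 2.1333)
z(U, l) = 32/3 (z(U, l) = 5*(32/15) = 32/3)
3043 - z(14, 6) = 3043 - 1*32/3 = 3043 - 32/3 = 9097/3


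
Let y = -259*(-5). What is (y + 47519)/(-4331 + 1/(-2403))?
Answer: -58650021/5203697 ≈ -11.271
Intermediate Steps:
y = 1295
(y + 47519)/(-4331 + 1/(-2403)) = (1295 + 47519)/(-4331 + 1/(-2403)) = 48814/(-4331 - 1/2403) = 48814/(-10407394/2403) = 48814*(-2403/10407394) = -58650021/5203697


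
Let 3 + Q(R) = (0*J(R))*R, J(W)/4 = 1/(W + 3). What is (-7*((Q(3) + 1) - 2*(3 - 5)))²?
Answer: 196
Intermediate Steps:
J(W) = 4/(3 + W) (J(W) = 4/(W + 3) = 4/(3 + W))
Q(R) = -3 (Q(R) = -3 + (0*(4/(3 + R)))*R = -3 + 0*R = -3 + 0 = -3)
(-7*((Q(3) + 1) - 2*(3 - 5)))² = (-7*((-3 + 1) - 2*(3 - 5)))² = (-7*(-2 - 2*(-2)))² = (-7*(-2 + 4))² = (-7*2)² = (-14)² = 196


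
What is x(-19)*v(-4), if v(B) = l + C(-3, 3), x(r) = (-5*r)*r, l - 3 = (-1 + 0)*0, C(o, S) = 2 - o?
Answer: -14440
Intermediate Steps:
l = 3 (l = 3 + (-1 + 0)*0 = 3 - 1*0 = 3 + 0 = 3)
x(r) = -5*r**2
v(B) = 8 (v(B) = 3 + (2 - 1*(-3)) = 3 + (2 + 3) = 3 + 5 = 8)
x(-19)*v(-4) = -5*(-19)**2*8 = -5*361*8 = -1805*8 = -14440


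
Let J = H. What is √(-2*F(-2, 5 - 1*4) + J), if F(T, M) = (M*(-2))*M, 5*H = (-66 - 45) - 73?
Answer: 2*I*√205/5 ≈ 5.7271*I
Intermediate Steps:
H = -184/5 (H = ((-66 - 45) - 73)/5 = (-111 - 73)/5 = (⅕)*(-184) = -184/5 ≈ -36.800)
J = -184/5 ≈ -36.800
F(T, M) = -2*M² (F(T, M) = (-2*M)*M = -2*M²)
√(-2*F(-2, 5 - 1*4) + J) = √(-(-4)*(5 - 1*4)² - 184/5) = √(-(-4)*(5 - 4)² - 184/5) = √(-(-4)*1² - 184/5) = √(-(-4) - 184/5) = √(-2*(-2) - 184/5) = √(4 - 184/5) = √(-164/5) = 2*I*√205/5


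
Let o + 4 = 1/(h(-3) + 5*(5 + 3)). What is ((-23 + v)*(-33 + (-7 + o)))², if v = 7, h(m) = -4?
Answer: 40094224/81 ≈ 4.9499e+5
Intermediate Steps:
o = -143/36 (o = -4 + 1/(-4 + 5*(5 + 3)) = -4 + 1/(-4 + 5*8) = -4 + 1/(-4 + 40) = -4 + 1/36 = -143/36 ≈ -3.9722)
((-23 + v)*(-33 + (-7 + o)))² = ((-23 + 7)*(-33 + (-7 - 143/36)))² = (-16*(-33 - 395/36))² = (-16*(-1583/36))² = (6332/9)² = 40094224/81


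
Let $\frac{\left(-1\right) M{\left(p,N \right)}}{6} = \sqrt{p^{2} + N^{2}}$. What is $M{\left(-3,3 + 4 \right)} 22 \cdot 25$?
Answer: $- 3300 \sqrt{58} \approx -25132.0$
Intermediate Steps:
$M{\left(p,N \right)} = - 6 \sqrt{N^{2} + p^{2}}$ ($M{\left(p,N \right)} = - 6 \sqrt{p^{2} + N^{2}} = - 6 \sqrt{N^{2} + p^{2}}$)
$M{\left(-3,3 + 4 \right)} 22 \cdot 25 = - 6 \sqrt{\left(3 + 4\right)^{2} + \left(-3\right)^{2}} \cdot 22 \cdot 25 = - 6 \sqrt{7^{2} + 9} \cdot 22 \cdot 25 = - 6 \sqrt{49 + 9} \cdot 22 \cdot 25 = - 6 \sqrt{58} \cdot 22 \cdot 25 = - 132 \sqrt{58} \cdot 25 = - 3300 \sqrt{58}$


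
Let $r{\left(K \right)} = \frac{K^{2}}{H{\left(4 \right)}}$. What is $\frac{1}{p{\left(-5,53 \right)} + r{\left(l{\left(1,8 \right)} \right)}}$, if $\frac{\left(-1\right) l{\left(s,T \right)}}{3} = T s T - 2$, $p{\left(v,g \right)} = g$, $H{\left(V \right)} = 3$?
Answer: $\frac{1}{11585} \approx 8.6318 \cdot 10^{-5}$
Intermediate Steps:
$l{\left(s,T \right)} = 6 - 3 s T^{2}$ ($l{\left(s,T \right)} = - 3 \left(T s T - 2\right) = - 3 \left(s T^{2} - 2\right) = - 3 \left(-2 + s T^{2}\right) = 6 - 3 s T^{2}$)
$r{\left(K \right)} = \frac{K^{2}}{3}$
$\frac{1}{p{\left(-5,53 \right)} + r{\left(l{\left(1,8 \right)} \right)}} = \frac{1}{53 + \frac{\left(6 - 3 \cdot 8^{2}\right)^{2}}{3}} = \frac{1}{53 + \frac{\left(6 - 3 \cdot 64\right)^{2}}{3}} = \frac{1}{53 + \frac{\left(6 - 192\right)^{2}}{3}} = \frac{1}{53 + \frac{\left(-186\right)^{2}}{3}} = \frac{1}{53 + \frac{1}{3} \cdot 34596} = \frac{1}{53 + 11532} = \frac{1}{11585}$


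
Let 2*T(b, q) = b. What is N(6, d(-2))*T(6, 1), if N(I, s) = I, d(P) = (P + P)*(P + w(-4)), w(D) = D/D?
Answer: 18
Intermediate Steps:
w(D) = 1
T(b, q) = b/2
d(P) = 2*P*(1 + P) (d(P) = (P + P)*(P + 1) = (2*P)*(1 + P) = 2*P*(1 + P))
N(6, d(-2))*T(6, 1) = 6*((½)*6) = 6*3 = 18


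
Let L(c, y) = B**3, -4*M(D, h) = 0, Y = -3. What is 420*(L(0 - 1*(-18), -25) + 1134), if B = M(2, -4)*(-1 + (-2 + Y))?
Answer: 476280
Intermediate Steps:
M(D, h) = 0 (M(D, h) = -1/4*0 = 0)
B = 0 (B = 0*(-1 + (-2 - 3)) = 0*(-1 - 5) = 0*(-6) = 0)
L(c, y) = 0 (L(c, y) = 0**3 = 0)
420*(L(0 - 1*(-18), -25) + 1134) = 420*(0 + 1134) = 420*1134 = 476280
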